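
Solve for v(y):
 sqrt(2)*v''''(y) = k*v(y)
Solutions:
 v(y) = C1*exp(-2^(7/8)*k^(1/4)*y/2) + C2*exp(2^(7/8)*k^(1/4)*y/2) + C3*exp(-2^(7/8)*I*k^(1/4)*y/2) + C4*exp(2^(7/8)*I*k^(1/4)*y/2)


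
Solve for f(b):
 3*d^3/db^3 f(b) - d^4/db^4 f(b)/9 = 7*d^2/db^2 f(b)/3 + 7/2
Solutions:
 f(b) = C1 + C2*b + C3*exp(b*(27 - sqrt(645))/2) + C4*exp(b*(sqrt(645) + 27)/2) - 3*b^2/4


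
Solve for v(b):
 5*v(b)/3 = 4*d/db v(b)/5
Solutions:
 v(b) = C1*exp(25*b/12)


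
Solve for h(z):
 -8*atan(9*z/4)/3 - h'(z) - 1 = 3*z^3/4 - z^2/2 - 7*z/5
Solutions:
 h(z) = C1 - 3*z^4/16 + z^3/6 + 7*z^2/10 - 8*z*atan(9*z/4)/3 - z + 16*log(81*z^2 + 16)/27


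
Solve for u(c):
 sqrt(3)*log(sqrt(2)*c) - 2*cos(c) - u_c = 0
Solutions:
 u(c) = C1 + sqrt(3)*c*(log(c) - 1) + sqrt(3)*c*log(2)/2 - 2*sin(c)


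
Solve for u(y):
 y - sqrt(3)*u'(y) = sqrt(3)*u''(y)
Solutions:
 u(y) = C1 + C2*exp(-y) + sqrt(3)*y^2/6 - sqrt(3)*y/3


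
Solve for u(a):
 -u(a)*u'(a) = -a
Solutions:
 u(a) = -sqrt(C1 + a^2)
 u(a) = sqrt(C1 + a^2)


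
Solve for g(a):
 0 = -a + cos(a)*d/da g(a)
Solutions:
 g(a) = C1 + Integral(a/cos(a), a)


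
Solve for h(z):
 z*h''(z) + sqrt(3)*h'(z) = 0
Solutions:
 h(z) = C1 + C2*z^(1 - sqrt(3))


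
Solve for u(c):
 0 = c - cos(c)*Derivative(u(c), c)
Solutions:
 u(c) = C1 + Integral(c/cos(c), c)


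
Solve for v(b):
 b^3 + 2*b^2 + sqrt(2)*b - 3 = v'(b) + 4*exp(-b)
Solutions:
 v(b) = C1 + b^4/4 + 2*b^3/3 + sqrt(2)*b^2/2 - 3*b + 4*exp(-b)


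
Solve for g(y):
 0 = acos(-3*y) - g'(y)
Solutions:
 g(y) = C1 + y*acos(-3*y) + sqrt(1 - 9*y^2)/3


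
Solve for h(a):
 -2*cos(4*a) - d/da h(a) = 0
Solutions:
 h(a) = C1 - sin(4*a)/2


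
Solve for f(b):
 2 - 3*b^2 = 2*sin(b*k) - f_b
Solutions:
 f(b) = C1 + b^3 - 2*b - 2*cos(b*k)/k


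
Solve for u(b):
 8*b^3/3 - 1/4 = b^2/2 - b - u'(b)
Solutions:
 u(b) = C1 - 2*b^4/3 + b^3/6 - b^2/2 + b/4


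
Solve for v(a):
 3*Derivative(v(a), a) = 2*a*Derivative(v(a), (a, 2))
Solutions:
 v(a) = C1 + C2*a^(5/2)


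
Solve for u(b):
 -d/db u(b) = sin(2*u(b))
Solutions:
 u(b) = pi - acos((-C1 - exp(4*b))/(C1 - exp(4*b)))/2
 u(b) = acos((-C1 - exp(4*b))/(C1 - exp(4*b)))/2


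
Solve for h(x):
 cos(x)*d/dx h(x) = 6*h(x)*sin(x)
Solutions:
 h(x) = C1/cos(x)^6


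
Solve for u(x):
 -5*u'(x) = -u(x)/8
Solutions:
 u(x) = C1*exp(x/40)


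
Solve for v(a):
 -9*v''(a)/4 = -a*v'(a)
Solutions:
 v(a) = C1 + C2*erfi(sqrt(2)*a/3)


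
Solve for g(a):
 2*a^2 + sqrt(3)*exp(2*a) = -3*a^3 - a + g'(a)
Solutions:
 g(a) = C1 + 3*a^4/4 + 2*a^3/3 + a^2/2 + sqrt(3)*exp(2*a)/2


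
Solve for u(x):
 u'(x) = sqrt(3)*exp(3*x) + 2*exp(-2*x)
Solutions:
 u(x) = C1 + sqrt(3)*exp(3*x)/3 - exp(-2*x)


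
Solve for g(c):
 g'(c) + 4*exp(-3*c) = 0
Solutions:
 g(c) = C1 + 4*exp(-3*c)/3


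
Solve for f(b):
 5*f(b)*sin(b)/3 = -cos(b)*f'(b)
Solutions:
 f(b) = C1*cos(b)^(5/3)


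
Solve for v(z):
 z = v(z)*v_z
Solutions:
 v(z) = -sqrt(C1 + z^2)
 v(z) = sqrt(C1 + z^2)


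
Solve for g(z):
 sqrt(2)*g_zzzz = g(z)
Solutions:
 g(z) = C1*exp(-2^(7/8)*z/2) + C2*exp(2^(7/8)*z/2) + C3*sin(2^(7/8)*z/2) + C4*cos(2^(7/8)*z/2)


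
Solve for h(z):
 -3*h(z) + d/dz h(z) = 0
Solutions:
 h(z) = C1*exp(3*z)


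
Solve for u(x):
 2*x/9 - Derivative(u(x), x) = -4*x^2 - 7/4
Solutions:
 u(x) = C1 + 4*x^3/3 + x^2/9 + 7*x/4


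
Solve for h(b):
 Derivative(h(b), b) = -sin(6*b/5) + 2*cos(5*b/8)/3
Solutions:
 h(b) = C1 + 16*sin(5*b/8)/15 + 5*cos(6*b/5)/6


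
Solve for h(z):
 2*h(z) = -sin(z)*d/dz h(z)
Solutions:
 h(z) = C1*(cos(z) + 1)/(cos(z) - 1)


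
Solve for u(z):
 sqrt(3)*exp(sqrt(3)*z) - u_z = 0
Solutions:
 u(z) = C1 + exp(sqrt(3)*z)


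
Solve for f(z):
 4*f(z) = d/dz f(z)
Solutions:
 f(z) = C1*exp(4*z)


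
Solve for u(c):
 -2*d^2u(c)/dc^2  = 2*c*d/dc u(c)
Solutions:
 u(c) = C1 + C2*erf(sqrt(2)*c/2)


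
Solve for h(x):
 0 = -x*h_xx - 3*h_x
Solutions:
 h(x) = C1 + C2/x^2


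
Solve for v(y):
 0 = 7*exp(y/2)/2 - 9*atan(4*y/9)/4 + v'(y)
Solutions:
 v(y) = C1 + 9*y*atan(4*y/9)/4 - 7*exp(y/2) - 81*log(16*y^2 + 81)/32


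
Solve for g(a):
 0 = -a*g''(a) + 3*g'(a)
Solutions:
 g(a) = C1 + C2*a^4


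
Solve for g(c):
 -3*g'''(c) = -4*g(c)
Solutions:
 g(c) = C3*exp(6^(2/3)*c/3) + (C1*sin(2^(2/3)*3^(1/6)*c/2) + C2*cos(2^(2/3)*3^(1/6)*c/2))*exp(-6^(2/3)*c/6)


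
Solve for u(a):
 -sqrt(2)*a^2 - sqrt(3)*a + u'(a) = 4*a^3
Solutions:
 u(a) = C1 + a^4 + sqrt(2)*a^3/3 + sqrt(3)*a^2/2


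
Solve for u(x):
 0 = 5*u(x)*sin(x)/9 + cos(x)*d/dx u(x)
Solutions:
 u(x) = C1*cos(x)^(5/9)


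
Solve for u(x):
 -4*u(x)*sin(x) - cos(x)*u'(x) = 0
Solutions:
 u(x) = C1*cos(x)^4


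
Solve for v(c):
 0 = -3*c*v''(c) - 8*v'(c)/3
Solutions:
 v(c) = C1 + C2*c^(1/9)


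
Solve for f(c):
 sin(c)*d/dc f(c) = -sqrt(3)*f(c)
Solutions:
 f(c) = C1*(cos(c) + 1)^(sqrt(3)/2)/(cos(c) - 1)^(sqrt(3)/2)


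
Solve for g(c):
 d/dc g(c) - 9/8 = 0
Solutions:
 g(c) = C1 + 9*c/8


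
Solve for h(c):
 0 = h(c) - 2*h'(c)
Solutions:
 h(c) = C1*exp(c/2)


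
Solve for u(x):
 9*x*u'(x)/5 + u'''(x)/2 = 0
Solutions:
 u(x) = C1 + Integral(C2*airyai(-18^(1/3)*5^(2/3)*x/5) + C3*airybi(-18^(1/3)*5^(2/3)*x/5), x)


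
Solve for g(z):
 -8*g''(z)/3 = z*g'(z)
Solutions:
 g(z) = C1 + C2*erf(sqrt(3)*z/4)


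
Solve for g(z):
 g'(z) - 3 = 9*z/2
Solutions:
 g(z) = C1 + 9*z^2/4 + 3*z


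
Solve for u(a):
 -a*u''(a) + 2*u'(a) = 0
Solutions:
 u(a) = C1 + C2*a^3


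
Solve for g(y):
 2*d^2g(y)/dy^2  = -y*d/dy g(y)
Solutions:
 g(y) = C1 + C2*erf(y/2)


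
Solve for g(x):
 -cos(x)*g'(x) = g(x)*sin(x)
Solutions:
 g(x) = C1*cos(x)


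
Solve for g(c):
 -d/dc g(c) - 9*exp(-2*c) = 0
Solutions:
 g(c) = C1 + 9*exp(-2*c)/2


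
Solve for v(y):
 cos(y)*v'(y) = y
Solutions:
 v(y) = C1 + Integral(y/cos(y), y)


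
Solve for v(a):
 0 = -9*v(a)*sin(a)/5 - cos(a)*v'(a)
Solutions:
 v(a) = C1*cos(a)^(9/5)


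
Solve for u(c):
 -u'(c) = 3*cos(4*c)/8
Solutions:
 u(c) = C1 - 3*sin(4*c)/32


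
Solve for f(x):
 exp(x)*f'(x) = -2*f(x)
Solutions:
 f(x) = C1*exp(2*exp(-x))


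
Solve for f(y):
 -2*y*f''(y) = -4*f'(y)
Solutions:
 f(y) = C1 + C2*y^3


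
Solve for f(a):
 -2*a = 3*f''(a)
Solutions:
 f(a) = C1 + C2*a - a^3/9


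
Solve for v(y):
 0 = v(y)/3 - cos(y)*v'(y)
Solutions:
 v(y) = C1*(sin(y) + 1)^(1/6)/(sin(y) - 1)^(1/6)


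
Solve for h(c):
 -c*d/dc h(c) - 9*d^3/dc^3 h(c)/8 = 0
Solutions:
 h(c) = C1 + Integral(C2*airyai(-2*3^(1/3)*c/3) + C3*airybi(-2*3^(1/3)*c/3), c)


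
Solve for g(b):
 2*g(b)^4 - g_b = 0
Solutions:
 g(b) = (-1/(C1 + 6*b))^(1/3)
 g(b) = (-1/(C1 + 2*b))^(1/3)*(-3^(2/3) - 3*3^(1/6)*I)/6
 g(b) = (-1/(C1 + 2*b))^(1/3)*(-3^(2/3) + 3*3^(1/6)*I)/6


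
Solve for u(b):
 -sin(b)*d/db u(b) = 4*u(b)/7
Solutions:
 u(b) = C1*(cos(b) + 1)^(2/7)/(cos(b) - 1)^(2/7)


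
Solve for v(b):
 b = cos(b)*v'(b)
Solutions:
 v(b) = C1 + Integral(b/cos(b), b)


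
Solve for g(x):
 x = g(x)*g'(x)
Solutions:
 g(x) = -sqrt(C1 + x^2)
 g(x) = sqrt(C1 + x^2)


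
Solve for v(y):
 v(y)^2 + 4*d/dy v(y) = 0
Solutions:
 v(y) = 4/(C1 + y)


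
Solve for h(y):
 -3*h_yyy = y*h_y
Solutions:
 h(y) = C1 + Integral(C2*airyai(-3^(2/3)*y/3) + C3*airybi(-3^(2/3)*y/3), y)


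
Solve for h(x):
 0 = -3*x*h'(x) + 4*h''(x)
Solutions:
 h(x) = C1 + C2*erfi(sqrt(6)*x/4)


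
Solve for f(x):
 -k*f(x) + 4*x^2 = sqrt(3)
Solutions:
 f(x) = (4*x^2 - sqrt(3))/k


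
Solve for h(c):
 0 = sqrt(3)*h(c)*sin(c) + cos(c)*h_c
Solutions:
 h(c) = C1*cos(c)^(sqrt(3))


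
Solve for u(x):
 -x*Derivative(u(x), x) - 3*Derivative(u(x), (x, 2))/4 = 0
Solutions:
 u(x) = C1 + C2*erf(sqrt(6)*x/3)


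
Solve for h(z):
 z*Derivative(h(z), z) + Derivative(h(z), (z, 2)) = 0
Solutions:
 h(z) = C1 + C2*erf(sqrt(2)*z/2)


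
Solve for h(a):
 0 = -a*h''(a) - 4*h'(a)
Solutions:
 h(a) = C1 + C2/a^3


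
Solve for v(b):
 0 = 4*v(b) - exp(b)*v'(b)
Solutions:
 v(b) = C1*exp(-4*exp(-b))


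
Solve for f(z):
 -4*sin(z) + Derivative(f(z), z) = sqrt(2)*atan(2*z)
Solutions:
 f(z) = C1 + sqrt(2)*(z*atan(2*z) - log(4*z^2 + 1)/4) - 4*cos(z)


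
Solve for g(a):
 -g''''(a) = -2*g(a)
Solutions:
 g(a) = C1*exp(-2^(1/4)*a) + C2*exp(2^(1/4)*a) + C3*sin(2^(1/4)*a) + C4*cos(2^(1/4)*a)


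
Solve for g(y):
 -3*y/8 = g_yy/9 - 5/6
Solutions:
 g(y) = C1 + C2*y - 9*y^3/16 + 15*y^2/4


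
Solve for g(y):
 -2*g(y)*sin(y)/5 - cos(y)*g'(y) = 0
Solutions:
 g(y) = C1*cos(y)^(2/5)


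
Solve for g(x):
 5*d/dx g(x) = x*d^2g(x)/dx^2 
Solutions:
 g(x) = C1 + C2*x^6


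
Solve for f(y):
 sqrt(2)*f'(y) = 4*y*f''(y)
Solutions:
 f(y) = C1 + C2*y^(sqrt(2)/4 + 1)


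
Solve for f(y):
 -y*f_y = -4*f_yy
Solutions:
 f(y) = C1 + C2*erfi(sqrt(2)*y/4)


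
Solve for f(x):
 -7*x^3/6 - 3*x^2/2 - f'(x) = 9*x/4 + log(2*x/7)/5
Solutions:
 f(x) = C1 - 7*x^4/24 - x^3/2 - 9*x^2/8 - x*log(x)/5 - x*log(2)/5 + x/5 + x*log(7)/5


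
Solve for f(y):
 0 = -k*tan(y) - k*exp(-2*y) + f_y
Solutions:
 f(y) = C1 + k*(log(tan(y)^2 + 1) - exp(-2*y))/2


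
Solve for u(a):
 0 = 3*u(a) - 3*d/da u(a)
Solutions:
 u(a) = C1*exp(a)


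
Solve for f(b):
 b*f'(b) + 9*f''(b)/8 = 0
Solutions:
 f(b) = C1 + C2*erf(2*b/3)


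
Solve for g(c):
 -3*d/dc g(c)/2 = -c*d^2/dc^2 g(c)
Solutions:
 g(c) = C1 + C2*c^(5/2)


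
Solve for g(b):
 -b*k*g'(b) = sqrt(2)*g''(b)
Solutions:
 g(b) = Piecewise((-2^(3/4)*sqrt(pi)*C1*erf(2^(1/4)*b*sqrt(k)/2)/(2*sqrt(k)) - C2, (k > 0) | (k < 0)), (-C1*b - C2, True))


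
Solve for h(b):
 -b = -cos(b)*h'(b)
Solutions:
 h(b) = C1 + Integral(b/cos(b), b)


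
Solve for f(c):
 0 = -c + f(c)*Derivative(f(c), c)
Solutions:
 f(c) = -sqrt(C1 + c^2)
 f(c) = sqrt(C1 + c^2)


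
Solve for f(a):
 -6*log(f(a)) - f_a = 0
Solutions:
 li(f(a)) = C1 - 6*a


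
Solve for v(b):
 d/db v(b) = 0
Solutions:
 v(b) = C1


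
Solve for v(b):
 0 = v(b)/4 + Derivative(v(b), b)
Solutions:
 v(b) = C1*exp(-b/4)


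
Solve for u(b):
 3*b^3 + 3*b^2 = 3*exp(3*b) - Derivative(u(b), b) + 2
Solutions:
 u(b) = C1 - 3*b^4/4 - b^3 + 2*b + exp(3*b)


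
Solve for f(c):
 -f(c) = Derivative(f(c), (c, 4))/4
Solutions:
 f(c) = (C1*sin(c) + C2*cos(c))*exp(-c) + (C3*sin(c) + C4*cos(c))*exp(c)


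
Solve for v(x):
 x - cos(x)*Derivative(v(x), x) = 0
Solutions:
 v(x) = C1 + Integral(x/cos(x), x)


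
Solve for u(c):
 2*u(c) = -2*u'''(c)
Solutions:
 u(c) = C3*exp(-c) + (C1*sin(sqrt(3)*c/2) + C2*cos(sqrt(3)*c/2))*exp(c/2)


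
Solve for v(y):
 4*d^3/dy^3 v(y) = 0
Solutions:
 v(y) = C1 + C2*y + C3*y^2


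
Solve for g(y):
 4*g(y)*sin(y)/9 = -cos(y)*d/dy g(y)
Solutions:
 g(y) = C1*cos(y)^(4/9)


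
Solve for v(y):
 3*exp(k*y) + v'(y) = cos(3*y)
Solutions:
 v(y) = C1 + sin(3*y)/3 - 3*exp(k*y)/k


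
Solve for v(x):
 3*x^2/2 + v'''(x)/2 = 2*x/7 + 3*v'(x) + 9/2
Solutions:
 v(x) = C1 + C2*exp(-sqrt(6)*x) + C3*exp(sqrt(6)*x) + x^3/6 - x^2/21 - 4*x/3


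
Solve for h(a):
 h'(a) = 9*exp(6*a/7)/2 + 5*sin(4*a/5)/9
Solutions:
 h(a) = C1 + 21*exp(6*a/7)/4 - 25*cos(4*a/5)/36


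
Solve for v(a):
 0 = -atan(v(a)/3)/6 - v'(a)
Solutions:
 Integral(1/atan(_y/3), (_y, v(a))) = C1 - a/6


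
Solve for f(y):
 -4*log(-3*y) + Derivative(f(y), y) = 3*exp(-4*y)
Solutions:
 f(y) = C1 + 4*y*log(-y) + 4*y*(-1 + log(3)) - 3*exp(-4*y)/4


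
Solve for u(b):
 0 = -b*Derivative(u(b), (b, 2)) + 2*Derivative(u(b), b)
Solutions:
 u(b) = C1 + C2*b^3


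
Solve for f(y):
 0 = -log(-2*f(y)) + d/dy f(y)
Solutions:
 -Integral(1/(log(-_y) + log(2)), (_y, f(y))) = C1 - y


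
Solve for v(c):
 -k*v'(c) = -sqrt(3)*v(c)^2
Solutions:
 v(c) = -k/(C1*k + sqrt(3)*c)


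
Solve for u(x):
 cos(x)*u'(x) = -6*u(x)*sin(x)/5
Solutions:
 u(x) = C1*cos(x)^(6/5)


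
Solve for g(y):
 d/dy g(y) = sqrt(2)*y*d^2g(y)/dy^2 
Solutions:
 g(y) = C1 + C2*y^(sqrt(2)/2 + 1)


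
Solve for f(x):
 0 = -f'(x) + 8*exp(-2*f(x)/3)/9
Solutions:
 f(x) = 3*log(-sqrt(C1 + 8*x)) - 6*log(3) + 3*log(6)/2
 f(x) = 3*log(C1 + 8*x)/2 - 6*log(3) + 3*log(6)/2


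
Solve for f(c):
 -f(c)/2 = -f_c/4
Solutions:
 f(c) = C1*exp(2*c)


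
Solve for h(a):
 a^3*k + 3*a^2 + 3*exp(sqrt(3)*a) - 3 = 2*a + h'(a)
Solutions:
 h(a) = C1 + a^4*k/4 + a^3 - a^2 - 3*a + sqrt(3)*exp(sqrt(3)*a)


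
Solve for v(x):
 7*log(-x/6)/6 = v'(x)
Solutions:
 v(x) = C1 + 7*x*log(-x)/6 + 7*x*(-log(6) - 1)/6


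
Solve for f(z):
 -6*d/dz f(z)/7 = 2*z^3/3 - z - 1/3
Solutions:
 f(z) = C1 - 7*z^4/36 + 7*z^2/12 + 7*z/18


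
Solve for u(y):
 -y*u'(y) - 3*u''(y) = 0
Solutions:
 u(y) = C1 + C2*erf(sqrt(6)*y/6)


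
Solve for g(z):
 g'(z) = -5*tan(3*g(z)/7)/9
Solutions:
 g(z) = -7*asin(C1*exp(-5*z/21))/3 + 7*pi/3
 g(z) = 7*asin(C1*exp(-5*z/21))/3


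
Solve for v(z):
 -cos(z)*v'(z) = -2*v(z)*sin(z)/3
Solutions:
 v(z) = C1/cos(z)^(2/3)


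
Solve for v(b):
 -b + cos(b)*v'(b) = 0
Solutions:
 v(b) = C1 + Integral(b/cos(b), b)


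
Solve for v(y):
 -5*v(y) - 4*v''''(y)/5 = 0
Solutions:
 v(y) = (C1*sin(sqrt(5)*y/2) + C2*cos(sqrt(5)*y/2))*exp(-sqrt(5)*y/2) + (C3*sin(sqrt(5)*y/2) + C4*cos(sqrt(5)*y/2))*exp(sqrt(5)*y/2)


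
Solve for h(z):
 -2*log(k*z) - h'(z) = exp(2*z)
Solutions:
 h(z) = C1 - 2*z*log(k*z) + 2*z - exp(2*z)/2


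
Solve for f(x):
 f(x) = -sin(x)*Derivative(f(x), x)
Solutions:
 f(x) = C1*sqrt(cos(x) + 1)/sqrt(cos(x) - 1)


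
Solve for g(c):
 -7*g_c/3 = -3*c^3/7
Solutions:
 g(c) = C1 + 9*c^4/196


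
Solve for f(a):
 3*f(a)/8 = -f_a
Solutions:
 f(a) = C1*exp(-3*a/8)


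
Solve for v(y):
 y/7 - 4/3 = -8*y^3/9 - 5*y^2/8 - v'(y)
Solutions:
 v(y) = C1 - 2*y^4/9 - 5*y^3/24 - y^2/14 + 4*y/3


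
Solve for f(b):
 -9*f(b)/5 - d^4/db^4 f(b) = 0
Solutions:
 f(b) = (C1*sin(5^(3/4)*sqrt(6)*b/10) + C2*cos(5^(3/4)*sqrt(6)*b/10))*exp(-5^(3/4)*sqrt(6)*b/10) + (C3*sin(5^(3/4)*sqrt(6)*b/10) + C4*cos(5^(3/4)*sqrt(6)*b/10))*exp(5^(3/4)*sqrt(6)*b/10)


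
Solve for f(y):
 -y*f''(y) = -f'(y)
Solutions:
 f(y) = C1 + C2*y^2


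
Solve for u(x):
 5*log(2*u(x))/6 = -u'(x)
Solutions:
 6*Integral(1/(log(_y) + log(2)), (_y, u(x)))/5 = C1 - x


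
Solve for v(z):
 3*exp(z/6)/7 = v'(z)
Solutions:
 v(z) = C1 + 18*exp(z/6)/7


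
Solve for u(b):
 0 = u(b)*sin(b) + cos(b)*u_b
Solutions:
 u(b) = C1*cos(b)


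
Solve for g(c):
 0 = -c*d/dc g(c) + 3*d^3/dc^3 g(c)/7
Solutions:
 g(c) = C1 + Integral(C2*airyai(3^(2/3)*7^(1/3)*c/3) + C3*airybi(3^(2/3)*7^(1/3)*c/3), c)


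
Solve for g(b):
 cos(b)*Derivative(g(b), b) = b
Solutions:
 g(b) = C1 + Integral(b/cos(b), b)


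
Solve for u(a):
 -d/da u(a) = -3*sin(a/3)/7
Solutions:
 u(a) = C1 - 9*cos(a/3)/7


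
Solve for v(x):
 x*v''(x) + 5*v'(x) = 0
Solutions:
 v(x) = C1 + C2/x^4


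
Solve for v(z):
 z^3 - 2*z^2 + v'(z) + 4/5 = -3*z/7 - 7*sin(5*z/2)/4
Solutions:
 v(z) = C1 - z^4/4 + 2*z^3/3 - 3*z^2/14 - 4*z/5 + 7*cos(5*z/2)/10


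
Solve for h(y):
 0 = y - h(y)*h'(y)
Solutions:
 h(y) = -sqrt(C1 + y^2)
 h(y) = sqrt(C1 + y^2)


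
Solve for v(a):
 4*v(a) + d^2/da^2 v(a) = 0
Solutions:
 v(a) = C1*sin(2*a) + C2*cos(2*a)


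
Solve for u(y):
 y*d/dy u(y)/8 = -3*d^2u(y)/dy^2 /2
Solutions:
 u(y) = C1 + C2*erf(sqrt(6)*y/12)


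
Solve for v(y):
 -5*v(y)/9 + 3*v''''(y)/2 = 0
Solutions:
 v(y) = C1*exp(-30^(1/4)*y/3) + C2*exp(30^(1/4)*y/3) + C3*sin(30^(1/4)*y/3) + C4*cos(30^(1/4)*y/3)


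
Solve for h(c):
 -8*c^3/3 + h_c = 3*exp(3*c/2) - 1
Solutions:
 h(c) = C1 + 2*c^4/3 - c + 2*exp(3*c/2)


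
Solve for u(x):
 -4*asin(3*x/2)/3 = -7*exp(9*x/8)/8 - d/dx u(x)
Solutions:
 u(x) = C1 + 4*x*asin(3*x/2)/3 + 4*sqrt(4 - 9*x^2)/9 - 7*exp(9*x/8)/9


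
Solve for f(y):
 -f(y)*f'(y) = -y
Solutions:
 f(y) = -sqrt(C1 + y^2)
 f(y) = sqrt(C1 + y^2)


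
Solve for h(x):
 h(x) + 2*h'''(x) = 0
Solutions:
 h(x) = C3*exp(-2^(2/3)*x/2) + (C1*sin(2^(2/3)*sqrt(3)*x/4) + C2*cos(2^(2/3)*sqrt(3)*x/4))*exp(2^(2/3)*x/4)


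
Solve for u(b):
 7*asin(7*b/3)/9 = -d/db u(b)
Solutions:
 u(b) = C1 - 7*b*asin(7*b/3)/9 - sqrt(9 - 49*b^2)/9


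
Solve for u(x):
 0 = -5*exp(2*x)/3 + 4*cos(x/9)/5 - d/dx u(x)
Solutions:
 u(x) = C1 - 5*exp(2*x)/6 + 36*sin(x/9)/5


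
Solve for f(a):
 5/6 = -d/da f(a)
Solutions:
 f(a) = C1 - 5*a/6


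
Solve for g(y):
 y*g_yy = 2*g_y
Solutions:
 g(y) = C1 + C2*y^3


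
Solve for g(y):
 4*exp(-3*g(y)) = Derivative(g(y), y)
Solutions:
 g(y) = log(C1 + 12*y)/3
 g(y) = log((-3^(1/3) - 3^(5/6)*I)*(C1 + 4*y)^(1/3)/2)
 g(y) = log((-3^(1/3) + 3^(5/6)*I)*(C1 + 4*y)^(1/3)/2)


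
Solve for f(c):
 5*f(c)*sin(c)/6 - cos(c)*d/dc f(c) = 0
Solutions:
 f(c) = C1/cos(c)^(5/6)


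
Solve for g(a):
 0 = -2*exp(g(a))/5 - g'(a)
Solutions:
 g(a) = log(1/(C1 + 2*a)) + log(5)


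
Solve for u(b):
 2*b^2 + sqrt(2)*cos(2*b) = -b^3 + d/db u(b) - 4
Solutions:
 u(b) = C1 + b^4/4 + 2*b^3/3 + 4*b + sqrt(2)*sin(2*b)/2


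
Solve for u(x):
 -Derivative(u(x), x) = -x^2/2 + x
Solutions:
 u(x) = C1 + x^3/6 - x^2/2


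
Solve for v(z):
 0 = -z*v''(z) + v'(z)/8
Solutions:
 v(z) = C1 + C2*z^(9/8)


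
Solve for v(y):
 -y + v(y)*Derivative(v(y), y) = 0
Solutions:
 v(y) = -sqrt(C1 + y^2)
 v(y) = sqrt(C1 + y^2)


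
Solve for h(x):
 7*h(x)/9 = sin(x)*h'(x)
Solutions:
 h(x) = C1*(cos(x) - 1)^(7/18)/(cos(x) + 1)^(7/18)


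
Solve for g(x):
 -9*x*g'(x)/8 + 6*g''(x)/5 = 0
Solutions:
 g(x) = C1 + C2*erfi(sqrt(30)*x/8)


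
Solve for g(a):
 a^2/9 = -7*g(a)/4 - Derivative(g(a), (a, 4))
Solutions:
 g(a) = -4*a^2/63 + (C1*sin(7^(1/4)*a/2) + C2*cos(7^(1/4)*a/2))*exp(-7^(1/4)*a/2) + (C3*sin(7^(1/4)*a/2) + C4*cos(7^(1/4)*a/2))*exp(7^(1/4)*a/2)


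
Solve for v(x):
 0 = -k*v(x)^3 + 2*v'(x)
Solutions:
 v(x) = -sqrt(-1/(C1 + k*x))
 v(x) = sqrt(-1/(C1 + k*x))


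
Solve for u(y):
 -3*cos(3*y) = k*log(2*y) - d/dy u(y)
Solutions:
 u(y) = C1 + k*y*(log(y) - 1) + k*y*log(2) + sin(3*y)


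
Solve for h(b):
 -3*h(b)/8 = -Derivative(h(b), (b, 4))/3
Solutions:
 h(b) = C1*exp(-2^(1/4)*sqrt(3)*b/2) + C2*exp(2^(1/4)*sqrt(3)*b/2) + C3*sin(2^(1/4)*sqrt(3)*b/2) + C4*cos(2^(1/4)*sqrt(3)*b/2)


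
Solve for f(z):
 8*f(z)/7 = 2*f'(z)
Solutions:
 f(z) = C1*exp(4*z/7)


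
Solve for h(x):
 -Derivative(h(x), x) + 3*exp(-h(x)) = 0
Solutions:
 h(x) = log(C1 + 3*x)


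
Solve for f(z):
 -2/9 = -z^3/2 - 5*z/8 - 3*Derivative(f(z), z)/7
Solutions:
 f(z) = C1 - 7*z^4/24 - 35*z^2/48 + 14*z/27


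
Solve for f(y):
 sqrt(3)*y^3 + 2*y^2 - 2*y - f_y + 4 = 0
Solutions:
 f(y) = C1 + sqrt(3)*y^4/4 + 2*y^3/3 - y^2 + 4*y


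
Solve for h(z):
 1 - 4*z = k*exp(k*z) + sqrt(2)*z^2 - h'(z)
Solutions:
 h(z) = C1 + sqrt(2)*z^3/3 + 2*z^2 - z + exp(k*z)


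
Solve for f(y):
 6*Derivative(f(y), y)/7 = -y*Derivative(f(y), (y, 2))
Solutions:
 f(y) = C1 + C2*y^(1/7)


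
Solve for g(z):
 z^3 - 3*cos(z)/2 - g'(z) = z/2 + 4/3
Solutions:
 g(z) = C1 + z^4/4 - z^2/4 - 4*z/3 - 3*sin(z)/2


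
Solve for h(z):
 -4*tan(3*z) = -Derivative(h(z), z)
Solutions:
 h(z) = C1 - 4*log(cos(3*z))/3


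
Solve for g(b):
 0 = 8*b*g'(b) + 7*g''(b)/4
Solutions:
 g(b) = C1 + C2*erf(4*sqrt(7)*b/7)


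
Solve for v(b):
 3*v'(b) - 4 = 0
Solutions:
 v(b) = C1 + 4*b/3


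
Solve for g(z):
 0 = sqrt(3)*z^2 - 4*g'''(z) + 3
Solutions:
 g(z) = C1 + C2*z + C3*z^2 + sqrt(3)*z^5/240 + z^3/8


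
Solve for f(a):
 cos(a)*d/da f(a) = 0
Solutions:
 f(a) = C1


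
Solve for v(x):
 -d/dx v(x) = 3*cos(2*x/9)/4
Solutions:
 v(x) = C1 - 27*sin(2*x/9)/8


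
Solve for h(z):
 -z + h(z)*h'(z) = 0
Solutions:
 h(z) = -sqrt(C1 + z^2)
 h(z) = sqrt(C1 + z^2)


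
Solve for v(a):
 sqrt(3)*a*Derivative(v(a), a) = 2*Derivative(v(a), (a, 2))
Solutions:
 v(a) = C1 + C2*erfi(3^(1/4)*a/2)


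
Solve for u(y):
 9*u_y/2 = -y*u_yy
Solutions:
 u(y) = C1 + C2/y^(7/2)


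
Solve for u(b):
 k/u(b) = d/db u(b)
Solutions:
 u(b) = -sqrt(C1 + 2*b*k)
 u(b) = sqrt(C1 + 2*b*k)


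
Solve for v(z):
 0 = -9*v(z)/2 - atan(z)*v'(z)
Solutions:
 v(z) = C1*exp(-9*Integral(1/atan(z), z)/2)


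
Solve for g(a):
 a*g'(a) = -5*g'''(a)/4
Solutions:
 g(a) = C1 + Integral(C2*airyai(-10^(2/3)*a/5) + C3*airybi(-10^(2/3)*a/5), a)


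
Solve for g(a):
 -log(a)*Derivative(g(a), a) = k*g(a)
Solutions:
 g(a) = C1*exp(-k*li(a))


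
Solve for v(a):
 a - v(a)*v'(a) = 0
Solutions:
 v(a) = -sqrt(C1 + a^2)
 v(a) = sqrt(C1 + a^2)


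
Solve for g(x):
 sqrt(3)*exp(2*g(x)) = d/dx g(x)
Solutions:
 g(x) = log(-sqrt(-1/(C1 + sqrt(3)*x))) - log(2)/2
 g(x) = log(-1/(C1 + sqrt(3)*x))/2 - log(2)/2


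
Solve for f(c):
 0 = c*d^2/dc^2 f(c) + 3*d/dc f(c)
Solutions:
 f(c) = C1 + C2/c^2


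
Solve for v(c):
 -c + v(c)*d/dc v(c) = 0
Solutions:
 v(c) = -sqrt(C1 + c^2)
 v(c) = sqrt(C1 + c^2)


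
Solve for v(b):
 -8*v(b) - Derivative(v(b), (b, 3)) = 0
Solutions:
 v(b) = C3*exp(-2*b) + (C1*sin(sqrt(3)*b) + C2*cos(sqrt(3)*b))*exp(b)


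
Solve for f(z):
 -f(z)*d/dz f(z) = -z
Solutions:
 f(z) = -sqrt(C1 + z^2)
 f(z) = sqrt(C1 + z^2)


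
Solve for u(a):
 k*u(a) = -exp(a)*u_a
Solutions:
 u(a) = C1*exp(k*exp(-a))


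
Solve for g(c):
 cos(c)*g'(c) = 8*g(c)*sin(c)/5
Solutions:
 g(c) = C1/cos(c)^(8/5)


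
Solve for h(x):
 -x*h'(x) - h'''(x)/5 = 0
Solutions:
 h(x) = C1 + Integral(C2*airyai(-5^(1/3)*x) + C3*airybi(-5^(1/3)*x), x)


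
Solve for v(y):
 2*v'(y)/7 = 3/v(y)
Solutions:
 v(y) = -sqrt(C1 + 21*y)
 v(y) = sqrt(C1 + 21*y)


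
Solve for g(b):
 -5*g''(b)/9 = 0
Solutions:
 g(b) = C1 + C2*b


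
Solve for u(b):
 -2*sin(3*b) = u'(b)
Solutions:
 u(b) = C1 + 2*cos(3*b)/3


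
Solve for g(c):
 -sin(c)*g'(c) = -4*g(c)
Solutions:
 g(c) = C1*(cos(c)^2 - 2*cos(c) + 1)/(cos(c)^2 + 2*cos(c) + 1)


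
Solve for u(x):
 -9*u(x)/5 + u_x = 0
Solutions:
 u(x) = C1*exp(9*x/5)


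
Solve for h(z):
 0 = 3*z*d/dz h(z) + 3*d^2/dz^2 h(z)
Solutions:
 h(z) = C1 + C2*erf(sqrt(2)*z/2)


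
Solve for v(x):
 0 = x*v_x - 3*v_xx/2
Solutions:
 v(x) = C1 + C2*erfi(sqrt(3)*x/3)


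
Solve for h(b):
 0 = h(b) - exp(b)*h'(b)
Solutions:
 h(b) = C1*exp(-exp(-b))


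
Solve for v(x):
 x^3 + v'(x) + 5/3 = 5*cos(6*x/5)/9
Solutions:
 v(x) = C1 - x^4/4 - 5*x/3 + 25*sin(6*x/5)/54


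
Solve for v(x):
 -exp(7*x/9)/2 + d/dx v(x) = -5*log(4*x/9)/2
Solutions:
 v(x) = C1 - 5*x*log(x)/2 + x*(-5*log(2) + 5/2 + 5*log(3)) + 9*exp(7*x/9)/14


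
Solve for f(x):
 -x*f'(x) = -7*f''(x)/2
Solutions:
 f(x) = C1 + C2*erfi(sqrt(7)*x/7)


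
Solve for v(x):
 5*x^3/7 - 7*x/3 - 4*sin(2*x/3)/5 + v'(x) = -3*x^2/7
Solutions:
 v(x) = C1 - 5*x^4/28 - x^3/7 + 7*x^2/6 - 6*cos(2*x/3)/5


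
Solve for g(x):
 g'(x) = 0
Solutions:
 g(x) = C1


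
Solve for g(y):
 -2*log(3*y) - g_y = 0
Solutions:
 g(y) = C1 - 2*y*log(y) - y*log(9) + 2*y


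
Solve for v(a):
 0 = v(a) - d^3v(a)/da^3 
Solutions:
 v(a) = C3*exp(a) + (C1*sin(sqrt(3)*a/2) + C2*cos(sqrt(3)*a/2))*exp(-a/2)


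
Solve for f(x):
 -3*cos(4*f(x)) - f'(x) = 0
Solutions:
 f(x) = -asin((C1 + exp(24*x))/(C1 - exp(24*x)))/4 + pi/4
 f(x) = asin((C1 + exp(24*x))/(C1 - exp(24*x)))/4


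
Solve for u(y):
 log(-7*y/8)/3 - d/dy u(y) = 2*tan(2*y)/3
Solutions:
 u(y) = C1 + y*log(-y)/3 - y*log(2) - y/3 + y*log(7)/3 + log(cos(2*y))/3


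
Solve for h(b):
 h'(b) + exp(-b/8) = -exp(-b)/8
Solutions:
 h(b) = C1 + exp(-b)/8 + 8*exp(-b/8)


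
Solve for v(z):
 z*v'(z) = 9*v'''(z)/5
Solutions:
 v(z) = C1 + Integral(C2*airyai(15^(1/3)*z/3) + C3*airybi(15^(1/3)*z/3), z)


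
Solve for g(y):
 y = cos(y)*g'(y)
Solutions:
 g(y) = C1 + Integral(y/cos(y), y)


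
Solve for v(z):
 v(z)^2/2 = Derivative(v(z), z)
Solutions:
 v(z) = -2/(C1 + z)


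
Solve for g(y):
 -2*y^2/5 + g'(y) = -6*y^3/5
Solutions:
 g(y) = C1 - 3*y^4/10 + 2*y^3/15


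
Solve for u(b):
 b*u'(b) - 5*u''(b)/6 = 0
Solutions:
 u(b) = C1 + C2*erfi(sqrt(15)*b/5)


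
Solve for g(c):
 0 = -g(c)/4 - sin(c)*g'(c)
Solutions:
 g(c) = C1*(cos(c) + 1)^(1/8)/(cos(c) - 1)^(1/8)


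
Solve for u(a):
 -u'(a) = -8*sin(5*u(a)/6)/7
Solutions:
 -8*a/7 + 3*log(cos(5*u(a)/6) - 1)/5 - 3*log(cos(5*u(a)/6) + 1)/5 = C1


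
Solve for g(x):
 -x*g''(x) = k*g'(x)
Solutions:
 g(x) = C1 + x^(1 - re(k))*(C2*sin(log(x)*Abs(im(k))) + C3*cos(log(x)*im(k)))


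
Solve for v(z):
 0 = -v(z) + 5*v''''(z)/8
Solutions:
 v(z) = C1*exp(-10^(3/4)*z/5) + C2*exp(10^(3/4)*z/5) + C3*sin(10^(3/4)*z/5) + C4*cos(10^(3/4)*z/5)


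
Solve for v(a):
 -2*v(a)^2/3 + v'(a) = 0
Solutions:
 v(a) = -3/(C1 + 2*a)


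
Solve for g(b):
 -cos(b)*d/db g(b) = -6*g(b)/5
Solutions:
 g(b) = C1*(sin(b) + 1)^(3/5)/(sin(b) - 1)^(3/5)


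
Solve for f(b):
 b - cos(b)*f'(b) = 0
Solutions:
 f(b) = C1 + Integral(b/cos(b), b)


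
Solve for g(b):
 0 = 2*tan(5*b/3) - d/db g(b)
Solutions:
 g(b) = C1 - 6*log(cos(5*b/3))/5


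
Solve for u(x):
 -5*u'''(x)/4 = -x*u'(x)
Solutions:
 u(x) = C1 + Integral(C2*airyai(10^(2/3)*x/5) + C3*airybi(10^(2/3)*x/5), x)


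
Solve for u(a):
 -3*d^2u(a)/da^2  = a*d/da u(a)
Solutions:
 u(a) = C1 + C2*erf(sqrt(6)*a/6)


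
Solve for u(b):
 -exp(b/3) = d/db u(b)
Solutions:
 u(b) = C1 - 3*exp(b/3)


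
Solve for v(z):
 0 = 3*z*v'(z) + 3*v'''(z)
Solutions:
 v(z) = C1 + Integral(C2*airyai(-z) + C3*airybi(-z), z)


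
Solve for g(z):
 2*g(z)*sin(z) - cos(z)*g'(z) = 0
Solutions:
 g(z) = C1/cos(z)^2


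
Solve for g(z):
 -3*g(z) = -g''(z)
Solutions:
 g(z) = C1*exp(-sqrt(3)*z) + C2*exp(sqrt(3)*z)


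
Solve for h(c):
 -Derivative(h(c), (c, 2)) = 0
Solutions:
 h(c) = C1 + C2*c


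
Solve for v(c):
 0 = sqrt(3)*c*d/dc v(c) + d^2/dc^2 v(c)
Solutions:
 v(c) = C1 + C2*erf(sqrt(2)*3^(1/4)*c/2)


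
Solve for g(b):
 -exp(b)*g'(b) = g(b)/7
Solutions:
 g(b) = C1*exp(exp(-b)/7)


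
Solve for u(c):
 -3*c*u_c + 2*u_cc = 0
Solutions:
 u(c) = C1 + C2*erfi(sqrt(3)*c/2)


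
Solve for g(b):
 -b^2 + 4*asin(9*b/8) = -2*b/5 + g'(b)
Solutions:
 g(b) = C1 - b^3/3 + b^2/5 + 4*b*asin(9*b/8) + 4*sqrt(64 - 81*b^2)/9


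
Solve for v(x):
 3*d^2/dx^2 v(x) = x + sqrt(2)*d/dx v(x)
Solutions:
 v(x) = C1 + C2*exp(sqrt(2)*x/3) - sqrt(2)*x^2/4 - 3*x/2


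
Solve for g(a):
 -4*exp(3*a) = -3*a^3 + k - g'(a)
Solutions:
 g(a) = C1 - 3*a^4/4 + a*k + 4*exp(3*a)/3


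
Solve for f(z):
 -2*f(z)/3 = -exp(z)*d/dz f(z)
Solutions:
 f(z) = C1*exp(-2*exp(-z)/3)


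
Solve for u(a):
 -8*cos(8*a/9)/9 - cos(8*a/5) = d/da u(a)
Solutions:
 u(a) = C1 - sin(8*a/9) - 5*sin(8*a/5)/8


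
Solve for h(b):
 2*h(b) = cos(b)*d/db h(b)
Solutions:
 h(b) = C1*(sin(b) + 1)/(sin(b) - 1)


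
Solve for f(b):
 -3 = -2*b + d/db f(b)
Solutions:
 f(b) = C1 + b^2 - 3*b


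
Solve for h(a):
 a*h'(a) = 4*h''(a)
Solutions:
 h(a) = C1 + C2*erfi(sqrt(2)*a/4)


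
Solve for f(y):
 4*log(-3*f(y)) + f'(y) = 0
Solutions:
 Integral(1/(log(-_y) + log(3)), (_y, f(y)))/4 = C1 - y


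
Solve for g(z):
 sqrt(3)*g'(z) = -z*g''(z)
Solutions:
 g(z) = C1 + C2*z^(1 - sqrt(3))


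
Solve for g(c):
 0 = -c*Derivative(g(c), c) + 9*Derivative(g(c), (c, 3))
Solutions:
 g(c) = C1 + Integral(C2*airyai(3^(1/3)*c/3) + C3*airybi(3^(1/3)*c/3), c)


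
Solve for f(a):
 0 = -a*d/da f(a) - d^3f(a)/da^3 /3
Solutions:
 f(a) = C1 + Integral(C2*airyai(-3^(1/3)*a) + C3*airybi(-3^(1/3)*a), a)


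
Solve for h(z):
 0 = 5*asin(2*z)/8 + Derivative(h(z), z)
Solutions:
 h(z) = C1 - 5*z*asin(2*z)/8 - 5*sqrt(1 - 4*z^2)/16


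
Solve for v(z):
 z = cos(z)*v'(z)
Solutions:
 v(z) = C1 + Integral(z/cos(z), z)


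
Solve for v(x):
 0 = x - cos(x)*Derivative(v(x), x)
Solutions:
 v(x) = C1 + Integral(x/cos(x), x)


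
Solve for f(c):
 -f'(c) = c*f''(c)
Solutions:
 f(c) = C1 + C2*log(c)


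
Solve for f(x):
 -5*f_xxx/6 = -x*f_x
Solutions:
 f(x) = C1 + Integral(C2*airyai(5^(2/3)*6^(1/3)*x/5) + C3*airybi(5^(2/3)*6^(1/3)*x/5), x)


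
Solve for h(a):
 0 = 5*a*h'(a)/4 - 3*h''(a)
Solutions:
 h(a) = C1 + C2*erfi(sqrt(30)*a/12)


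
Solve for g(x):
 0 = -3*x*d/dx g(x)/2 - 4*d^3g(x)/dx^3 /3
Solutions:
 g(x) = C1 + Integral(C2*airyai(-3^(2/3)*x/2) + C3*airybi(-3^(2/3)*x/2), x)


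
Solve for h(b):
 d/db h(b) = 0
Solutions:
 h(b) = C1


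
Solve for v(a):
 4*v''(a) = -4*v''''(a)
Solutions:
 v(a) = C1 + C2*a + C3*sin(a) + C4*cos(a)


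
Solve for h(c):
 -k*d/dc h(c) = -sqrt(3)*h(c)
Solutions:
 h(c) = C1*exp(sqrt(3)*c/k)


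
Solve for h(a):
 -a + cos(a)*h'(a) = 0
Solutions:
 h(a) = C1 + Integral(a/cos(a), a)


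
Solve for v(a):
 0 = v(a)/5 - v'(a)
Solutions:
 v(a) = C1*exp(a/5)


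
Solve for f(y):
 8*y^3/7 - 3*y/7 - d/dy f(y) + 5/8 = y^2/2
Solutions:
 f(y) = C1 + 2*y^4/7 - y^3/6 - 3*y^2/14 + 5*y/8


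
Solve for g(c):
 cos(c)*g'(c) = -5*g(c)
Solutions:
 g(c) = C1*sqrt(sin(c) - 1)*(sin(c)^2 - 2*sin(c) + 1)/(sqrt(sin(c) + 1)*(sin(c)^2 + 2*sin(c) + 1))


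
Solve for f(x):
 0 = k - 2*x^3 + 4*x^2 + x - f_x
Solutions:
 f(x) = C1 + k*x - x^4/2 + 4*x^3/3 + x^2/2


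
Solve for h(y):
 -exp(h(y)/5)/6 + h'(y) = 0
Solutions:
 h(y) = 5*log(-1/(C1 + y)) + 5*log(30)


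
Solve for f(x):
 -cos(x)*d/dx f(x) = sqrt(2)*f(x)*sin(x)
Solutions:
 f(x) = C1*cos(x)^(sqrt(2))


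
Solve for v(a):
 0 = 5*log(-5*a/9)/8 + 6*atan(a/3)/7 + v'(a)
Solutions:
 v(a) = C1 - 5*a*log(-a)/8 - 6*a*atan(a/3)/7 - 5*a*log(5)/8 + 5*a/8 + 5*a*log(3)/4 + 9*log(a^2 + 9)/7


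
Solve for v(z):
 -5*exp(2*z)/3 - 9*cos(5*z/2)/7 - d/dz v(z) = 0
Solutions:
 v(z) = C1 - 5*exp(2*z)/6 - 18*sin(5*z/2)/35


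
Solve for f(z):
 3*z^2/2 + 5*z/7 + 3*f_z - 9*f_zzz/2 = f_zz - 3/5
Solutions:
 f(z) = C1 + C2*exp(z*(-1 + sqrt(55))/9) + C3*exp(-z*(1 + sqrt(55))/9) - z^3/6 - 2*z^2/7 - 397*z/210


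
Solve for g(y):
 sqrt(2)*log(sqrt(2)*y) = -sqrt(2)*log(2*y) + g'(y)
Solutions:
 g(y) = C1 + 2*sqrt(2)*y*log(y) - 2*sqrt(2)*y + 3*sqrt(2)*y*log(2)/2


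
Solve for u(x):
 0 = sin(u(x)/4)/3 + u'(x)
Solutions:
 x/3 + 2*log(cos(u(x)/4) - 1) - 2*log(cos(u(x)/4) + 1) = C1


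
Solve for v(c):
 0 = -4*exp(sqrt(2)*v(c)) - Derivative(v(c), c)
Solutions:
 v(c) = sqrt(2)*(2*log(1/(C1 + 4*c)) - log(2))/4


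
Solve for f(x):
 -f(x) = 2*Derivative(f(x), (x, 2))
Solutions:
 f(x) = C1*sin(sqrt(2)*x/2) + C2*cos(sqrt(2)*x/2)


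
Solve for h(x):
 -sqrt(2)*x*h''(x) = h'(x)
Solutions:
 h(x) = C1 + C2*x^(1 - sqrt(2)/2)


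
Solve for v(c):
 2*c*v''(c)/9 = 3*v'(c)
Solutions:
 v(c) = C1 + C2*c^(29/2)


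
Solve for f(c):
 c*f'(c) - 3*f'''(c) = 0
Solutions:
 f(c) = C1 + Integral(C2*airyai(3^(2/3)*c/3) + C3*airybi(3^(2/3)*c/3), c)


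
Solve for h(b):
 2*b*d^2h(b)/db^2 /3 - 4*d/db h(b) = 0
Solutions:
 h(b) = C1 + C2*b^7


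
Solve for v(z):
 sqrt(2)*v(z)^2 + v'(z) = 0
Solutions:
 v(z) = 1/(C1 + sqrt(2)*z)


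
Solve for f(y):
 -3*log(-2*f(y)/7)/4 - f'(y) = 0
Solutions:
 4*Integral(1/(log(-_y) - log(7) + log(2)), (_y, f(y)))/3 = C1 - y


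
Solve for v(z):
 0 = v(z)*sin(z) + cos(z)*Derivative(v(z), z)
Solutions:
 v(z) = C1*cos(z)


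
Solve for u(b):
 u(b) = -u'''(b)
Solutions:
 u(b) = C3*exp(-b) + (C1*sin(sqrt(3)*b/2) + C2*cos(sqrt(3)*b/2))*exp(b/2)


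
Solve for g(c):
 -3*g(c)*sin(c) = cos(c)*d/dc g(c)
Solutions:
 g(c) = C1*cos(c)^3


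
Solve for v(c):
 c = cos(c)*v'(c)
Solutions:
 v(c) = C1 + Integral(c/cos(c), c)


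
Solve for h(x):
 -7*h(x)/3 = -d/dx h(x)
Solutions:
 h(x) = C1*exp(7*x/3)


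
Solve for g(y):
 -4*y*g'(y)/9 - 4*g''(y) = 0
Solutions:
 g(y) = C1 + C2*erf(sqrt(2)*y/6)


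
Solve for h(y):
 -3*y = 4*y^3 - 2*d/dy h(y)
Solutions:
 h(y) = C1 + y^4/2 + 3*y^2/4


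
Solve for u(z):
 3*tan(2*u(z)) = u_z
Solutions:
 u(z) = -asin(C1*exp(6*z))/2 + pi/2
 u(z) = asin(C1*exp(6*z))/2


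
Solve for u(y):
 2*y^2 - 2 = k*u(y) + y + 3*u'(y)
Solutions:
 u(y) = C1*exp(-k*y/3) + 2*y^2/k - y/k - 2/k - 12*y/k^2 + 3/k^2 + 36/k^3


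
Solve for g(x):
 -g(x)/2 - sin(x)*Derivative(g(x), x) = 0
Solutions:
 g(x) = C1*(cos(x) + 1)^(1/4)/(cos(x) - 1)^(1/4)


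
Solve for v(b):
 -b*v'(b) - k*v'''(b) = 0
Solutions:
 v(b) = C1 + Integral(C2*airyai(b*(-1/k)^(1/3)) + C3*airybi(b*(-1/k)^(1/3)), b)


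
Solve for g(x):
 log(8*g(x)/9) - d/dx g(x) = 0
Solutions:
 -Integral(1/(log(_y) - 2*log(3) + 3*log(2)), (_y, g(x))) = C1 - x


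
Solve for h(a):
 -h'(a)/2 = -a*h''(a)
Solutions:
 h(a) = C1 + C2*a^(3/2)


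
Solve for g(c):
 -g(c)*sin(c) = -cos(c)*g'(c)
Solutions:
 g(c) = C1/cos(c)


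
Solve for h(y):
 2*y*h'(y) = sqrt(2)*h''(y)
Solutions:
 h(y) = C1 + C2*erfi(2^(3/4)*y/2)


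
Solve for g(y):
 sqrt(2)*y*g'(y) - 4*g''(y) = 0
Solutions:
 g(y) = C1 + C2*erfi(2^(3/4)*y/4)


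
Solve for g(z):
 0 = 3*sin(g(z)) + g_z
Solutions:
 g(z) = -acos((-C1 - exp(6*z))/(C1 - exp(6*z))) + 2*pi
 g(z) = acos((-C1 - exp(6*z))/(C1 - exp(6*z)))


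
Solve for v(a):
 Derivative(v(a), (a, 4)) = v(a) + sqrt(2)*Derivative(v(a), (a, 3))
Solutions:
 v(a) = C1*exp(a*(-sqrt(6)*sqrt(-8*3^(2/3)/(-9 + sqrt(273))^(1/3) + 3 + 2*3^(1/3)*(-9 + sqrt(273))^(1/3)) + 3*sqrt(2))/12)*sin(a*sqrt(-4*3^(2/3)/(3*(-9 + sqrt(273))^(1/3)) - 1 + 3^(1/3)*(-9 + sqrt(273))^(1/3)/3 + sqrt(3)/sqrt(-8*3^(2/3)/(-9 + sqrt(273))^(1/3) + 3 + 2*3^(1/3)*(-9 + sqrt(273))^(1/3)))/2) + C2*exp(a*(-sqrt(6)*sqrt(-8*3^(2/3)/(-9 + sqrt(273))^(1/3) + 3 + 2*3^(1/3)*(-9 + sqrt(273))^(1/3)) + 3*sqrt(2))/12)*cos(a*sqrt(-4*3^(2/3)/(3*(-9 + sqrt(273))^(1/3)) - 1 + 3^(1/3)*(-9 + sqrt(273))^(1/3)/3 + sqrt(3)/sqrt(-8*3^(2/3)/(-9 + sqrt(273))^(1/3) + 3 + 2*3^(1/3)*(-9 + sqrt(273))^(1/3)))/2) + C3*exp(a*(sqrt(6)*sqrt(-8*3^(2/3)/(-9 + sqrt(273))^(1/3) + 3 + 2*3^(1/3)*(-9 + sqrt(273))^(1/3)) + 3*sqrt(2) + 6*sqrt(-3^(1/3)*(-9 + sqrt(273))^(1/3)/3 + 1 + 4*3^(2/3)/(3*(-9 + sqrt(273))^(1/3)) + sqrt(3)/sqrt(-8*3^(2/3)/(-9 + sqrt(273))^(1/3) + 3 + 2*3^(1/3)*(-9 + sqrt(273))^(1/3))))/12) + C4*exp(a*(-6*sqrt(-3^(1/3)*(-9 + sqrt(273))^(1/3)/3 + 1 + 4*3^(2/3)/(3*(-9 + sqrt(273))^(1/3)) + sqrt(3)/sqrt(-8*3^(2/3)/(-9 + sqrt(273))^(1/3) + 3 + 2*3^(1/3)*(-9 + sqrt(273))^(1/3))) + sqrt(6)*sqrt(-8*3^(2/3)/(-9 + sqrt(273))^(1/3) + 3 + 2*3^(1/3)*(-9 + sqrt(273))^(1/3)) + 3*sqrt(2))/12)


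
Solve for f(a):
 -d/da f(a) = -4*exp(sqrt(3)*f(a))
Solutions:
 f(a) = sqrt(3)*(2*log(-1/(C1 + 4*a)) - log(3))/6


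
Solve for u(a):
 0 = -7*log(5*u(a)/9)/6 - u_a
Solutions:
 -6*Integral(1/(-log(_y) - log(5) + 2*log(3)), (_y, u(a)))/7 = C1 - a


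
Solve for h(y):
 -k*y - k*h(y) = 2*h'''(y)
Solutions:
 h(y) = C1*exp(2^(2/3)*y*(-k)^(1/3)/2) + C2*exp(2^(2/3)*y*(-k)^(1/3)*(-1 + sqrt(3)*I)/4) + C3*exp(-2^(2/3)*y*(-k)^(1/3)*(1 + sqrt(3)*I)/4) - y


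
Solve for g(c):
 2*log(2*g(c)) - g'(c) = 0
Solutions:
 -Integral(1/(log(_y) + log(2)), (_y, g(c)))/2 = C1 - c


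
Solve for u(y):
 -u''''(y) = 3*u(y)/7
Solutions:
 u(y) = (C1*sin(sqrt(2)*3^(1/4)*7^(3/4)*y/14) + C2*cos(sqrt(2)*3^(1/4)*7^(3/4)*y/14))*exp(-sqrt(2)*3^(1/4)*7^(3/4)*y/14) + (C3*sin(sqrt(2)*3^(1/4)*7^(3/4)*y/14) + C4*cos(sqrt(2)*3^(1/4)*7^(3/4)*y/14))*exp(sqrt(2)*3^(1/4)*7^(3/4)*y/14)


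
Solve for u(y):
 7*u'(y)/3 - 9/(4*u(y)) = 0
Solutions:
 u(y) = -sqrt(C1 + 378*y)/14
 u(y) = sqrt(C1 + 378*y)/14


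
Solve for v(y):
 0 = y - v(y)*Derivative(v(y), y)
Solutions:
 v(y) = -sqrt(C1 + y^2)
 v(y) = sqrt(C1 + y^2)


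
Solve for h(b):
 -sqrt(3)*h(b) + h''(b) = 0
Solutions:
 h(b) = C1*exp(-3^(1/4)*b) + C2*exp(3^(1/4)*b)


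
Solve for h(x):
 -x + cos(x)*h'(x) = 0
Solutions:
 h(x) = C1 + Integral(x/cos(x), x)


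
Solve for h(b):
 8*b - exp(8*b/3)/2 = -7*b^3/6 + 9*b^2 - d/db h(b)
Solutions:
 h(b) = C1 - 7*b^4/24 + 3*b^3 - 4*b^2 + 3*exp(8*b/3)/16


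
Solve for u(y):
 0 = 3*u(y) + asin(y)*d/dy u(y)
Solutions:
 u(y) = C1*exp(-3*Integral(1/asin(y), y))


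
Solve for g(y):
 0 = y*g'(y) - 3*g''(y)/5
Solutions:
 g(y) = C1 + C2*erfi(sqrt(30)*y/6)


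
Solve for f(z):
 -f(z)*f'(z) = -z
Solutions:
 f(z) = -sqrt(C1 + z^2)
 f(z) = sqrt(C1 + z^2)


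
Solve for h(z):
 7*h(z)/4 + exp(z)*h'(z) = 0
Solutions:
 h(z) = C1*exp(7*exp(-z)/4)


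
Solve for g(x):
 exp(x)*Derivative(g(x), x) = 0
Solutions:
 g(x) = C1


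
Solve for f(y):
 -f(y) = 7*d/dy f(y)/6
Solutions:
 f(y) = C1*exp(-6*y/7)


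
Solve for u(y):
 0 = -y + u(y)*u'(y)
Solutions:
 u(y) = -sqrt(C1 + y^2)
 u(y) = sqrt(C1 + y^2)


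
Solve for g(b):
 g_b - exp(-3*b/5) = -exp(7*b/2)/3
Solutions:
 g(b) = C1 - 2*exp(7*b/2)/21 - 5*exp(-3*b/5)/3


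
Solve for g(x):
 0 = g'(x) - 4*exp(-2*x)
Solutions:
 g(x) = C1 - 2*exp(-2*x)


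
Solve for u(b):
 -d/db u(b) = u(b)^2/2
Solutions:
 u(b) = 2/(C1 + b)


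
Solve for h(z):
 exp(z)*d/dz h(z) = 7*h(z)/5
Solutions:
 h(z) = C1*exp(-7*exp(-z)/5)


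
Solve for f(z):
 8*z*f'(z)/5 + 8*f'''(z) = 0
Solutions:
 f(z) = C1 + Integral(C2*airyai(-5^(2/3)*z/5) + C3*airybi(-5^(2/3)*z/5), z)


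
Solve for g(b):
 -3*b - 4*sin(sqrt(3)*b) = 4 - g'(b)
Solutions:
 g(b) = C1 + 3*b^2/2 + 4*b - 4*sqrt(3)*cos(sqrt(3)*b)/3


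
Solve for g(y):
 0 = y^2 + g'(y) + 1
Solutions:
 g(y) = C1 - y^3/3 - y


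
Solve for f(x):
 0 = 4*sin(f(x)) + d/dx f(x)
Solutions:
 f(x) = -acos((-C1 - exp(8*x))/(C1 - exp(8*x))) + 2*pi
 f(x) = acos((-C1 - exp(8*x))/(C1 - exp(8*x)))


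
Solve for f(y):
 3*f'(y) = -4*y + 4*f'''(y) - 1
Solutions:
 f(y) = C1 + C2*exp(-sqrt(3)*y/2) + C3*exp(sqrt(3)*y/2) - 2*y^2/3 - y/3


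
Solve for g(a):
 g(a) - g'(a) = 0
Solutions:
 g(a) = C1*exp(a)


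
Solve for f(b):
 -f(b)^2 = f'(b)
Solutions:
 f(b) = 1/(C1 + b)


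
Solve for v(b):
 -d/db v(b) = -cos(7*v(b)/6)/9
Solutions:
 -b/9 - 3*log(sin(7*v(b)/6) - 1)/7 + 3*log(sin(7*v(b)/6) + 1)/7 = C1


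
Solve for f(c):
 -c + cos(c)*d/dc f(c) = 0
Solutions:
 f(c) = C1 + Integral(c/cos(c), c)


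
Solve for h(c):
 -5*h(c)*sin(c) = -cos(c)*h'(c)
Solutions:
 h(c) = C1/cos(c)^5


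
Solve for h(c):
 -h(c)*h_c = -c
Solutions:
 h(c) = -sqrt(C1 + c^2)
 h(c) = sqrt(C1 + c^2)


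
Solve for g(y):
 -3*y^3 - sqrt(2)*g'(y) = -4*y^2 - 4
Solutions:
 g(y) = C1 - 3*sqrt(2)*y^4/8 + 2*sqrt(2)*y^3/3 + 2*sqrt(2)*y


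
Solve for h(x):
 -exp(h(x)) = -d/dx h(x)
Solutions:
 h(x) = log(-1/(C1 + x))


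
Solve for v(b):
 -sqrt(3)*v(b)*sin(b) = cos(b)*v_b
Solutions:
 v(b) = C1*cos(b)^(sqrt(3))


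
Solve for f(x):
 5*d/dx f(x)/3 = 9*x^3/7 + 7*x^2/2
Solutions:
 f(x) = C1 + 27*x^4/140 + 7*x^3/10


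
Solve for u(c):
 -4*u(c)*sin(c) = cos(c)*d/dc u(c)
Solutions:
 u(c) = C1*cos(c)^4


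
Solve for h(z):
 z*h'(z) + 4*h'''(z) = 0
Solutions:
 h(z) = C1 + Integral(C2*airyai(-2^(1/3)*z/2) + C3*airybi(-2^(1/3)*z/2), z)


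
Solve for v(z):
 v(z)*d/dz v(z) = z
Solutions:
 v(z) = -sqrt(C1 + z^2)
 v(z) = sqrt(C1 + z^2)


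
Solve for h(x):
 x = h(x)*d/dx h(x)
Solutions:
 h(x) = -sqrt(C1 + x^2)
 h(x) = sqrt(C1 + x^2)
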